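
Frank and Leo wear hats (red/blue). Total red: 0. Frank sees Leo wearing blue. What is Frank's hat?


Total red = 0, Leo = blue
Red accounted for: 0
Remaining for Frank: 0
Frank's hat is blue.

blue


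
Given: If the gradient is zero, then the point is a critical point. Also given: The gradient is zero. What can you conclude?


Modus ponens: P → Q, P ⊢ Q
P: the gradient is zero
Q: the point is a critical point
We have P → Q and P is true.
By modus ponens, Q must be true.

The point is a critical point


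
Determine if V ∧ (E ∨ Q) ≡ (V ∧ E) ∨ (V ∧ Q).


Expression 1: V ∧ (E ∨ Q)
Expression 2: (V ∧ E) ∨ (V ∧ Q)
Truth table (V E Q | Expr1 Expr2):
  T T T |   T     T
  T T F |   T     T
  T F T |   T     T
  T F F |   F     F
  F T T |   F     F
  F T F |   F     F
  F F T |   F     F
  F F F |   F     F
All 8 rows agree, so the expressions are logically equivalent.

Yes


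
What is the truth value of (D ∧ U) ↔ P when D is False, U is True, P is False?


D = False, U = True, P = False
Step 1: D ∧ U = False AND True = False
Step 2: (False) ↔ P: true when both sides have same truth value.
Result: False ↔ False = True

True


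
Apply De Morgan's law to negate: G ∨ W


De Morgan's law: ¬(P ∨ Q) ≡ ¬P ∧ ¬Q
¬(G ∨ W) = ¬G ∧ ¬W

¬G ∧ ¬W


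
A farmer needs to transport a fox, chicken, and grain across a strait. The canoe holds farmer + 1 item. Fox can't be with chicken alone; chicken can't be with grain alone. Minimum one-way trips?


1. farmer+chicken → 2. farmer ← 3. farmer+fox → 4. farmer+chicken ← 5. farmer+grain → 6. farmer ← 7. farmer+chicken →
Minimum trips = 7

7


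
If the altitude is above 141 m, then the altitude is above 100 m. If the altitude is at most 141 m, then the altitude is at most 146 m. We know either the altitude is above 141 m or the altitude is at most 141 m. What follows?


Constructive dilemma: (P → Q) ∧ (R → S), P ∨ R ⊢ Q ∨ S
Premise 1: the altitude is above 141 m → the altitude is above 100 m
Premise 2: the altitude is at most 141 m → the altitude is at most 146 m
Premise 3: the altitude is above 141 m ∨ the altitude is at most 141 m
Case 1: Assuming the altitude is above 141 m, then by Premise 1, the altitude is above 100 m.
Case 2: Assuming the altitude is at most 141 m, then by Premise 2, the altitude is at most 146 m.
Since one of the altitude is above 141 m or the altitude is at most 141 m must hold, we get the altitude is above 100 m or the altitude is at most 146 m.

The altitude is above 100 m or the altitude is at most 146 m.


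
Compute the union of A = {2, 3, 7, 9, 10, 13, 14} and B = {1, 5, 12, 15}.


A = {2, 3, 7, 9, 10, 13, 14}
B = {1, 5, 12, 15}
Operation: union
All elements combined: 1, 2, 3, 5, 7, 9, 10, 12, 13, 14, 15

{1, 2, 3, 5, 7, 9, 10, 12, 13, 14, 15}


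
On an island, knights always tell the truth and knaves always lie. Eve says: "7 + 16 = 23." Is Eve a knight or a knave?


Statement: "7 + 16 = 23."
Actual: 7 + 16 = 23
Claimed: 23
Statement is TRUE → Eve tells the truth → Knight

Knight


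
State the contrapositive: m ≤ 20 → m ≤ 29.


Original: If m ≤ 20, then m ≤ 29
Contrapositive: If ¬Q, then ¬P
Negate Q: not (m ≤ 29)
Negate P: not (m ≤ 20)

If not (m ≤ 29), then not (m ≤ 20).


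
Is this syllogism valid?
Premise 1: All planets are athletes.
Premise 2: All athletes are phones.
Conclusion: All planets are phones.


Premise 1: All planets are athletes.
Premise 2: All athletes are phones.
Conclusion: All planets are phones.
Barbara syllogism (AAA-1): All A are B, All B are C → All A are C.
Middle term (athletes) distributed in premise 2.

Valid


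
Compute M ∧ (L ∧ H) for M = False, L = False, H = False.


M = False, L = False, H = False
Step 1: L ∧ H = False AND False = False
Step 2: M ∧ False = False AND False = False
AND is true only when ALL operands are true.

False


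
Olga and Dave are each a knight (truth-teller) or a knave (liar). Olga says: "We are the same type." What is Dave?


Olga says: "We are the same type."
Case 1: Olga is a Knight (truth-teller)
  Statement is true → they ARE the same → Dave is also a Knight
Case 2: Olga is a Knave (liar)
  Statement is false → they are NOT the same → Dave is a Knight
In both cases, Dave is a Knight.

Knight


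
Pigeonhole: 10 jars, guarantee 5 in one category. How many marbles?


Pigeonhole: to guarantee k in one of n categories, need (k-1)×n + 1.
k = 5, n = 10
Minimum = (5-1) × 10 + 1 = 4 × 10 + 1

41


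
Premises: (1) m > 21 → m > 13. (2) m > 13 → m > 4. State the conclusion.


Hypothetical syllogism: P → Q, Q → R ⊢ P → R
Premise 1: m > 21 → m > 13
Premise 2: m > 13 → m > 4
Chain the implications: the middle term (m > 13) links the two.
Conclusion: If m > 21, then m > 4.

If m > 21, then m > 4.


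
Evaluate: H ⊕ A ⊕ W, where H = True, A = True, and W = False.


H = True, A = True, W = False
Step 1: H ⊕ A = True XOR True = False
Step 2: False ⊕ W = False XOR False = False
XOR is true when an odd number of operands are true.

False


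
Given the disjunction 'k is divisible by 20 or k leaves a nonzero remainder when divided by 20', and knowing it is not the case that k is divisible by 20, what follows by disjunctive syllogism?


Disjunctive syllogism: P ∨ Q, ¬P ⊢ Q
Disjunction: k is divisible by 20 ∨ k leaves a nonzero remainder when divided by 20
We know it is not the case that k is divisible by 20.
By disjunctive syllogism, the other disjunct must be true.

k leaves a nonzero remainder when divided by 20


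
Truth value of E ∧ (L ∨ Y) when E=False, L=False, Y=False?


E = False, L = False, Y = False
Expression: E ∧ (L ∨ Y)
Step 1: L ∨ Y = False OR False = False
Step 2: E ∧ (False) = False AND False = False

False


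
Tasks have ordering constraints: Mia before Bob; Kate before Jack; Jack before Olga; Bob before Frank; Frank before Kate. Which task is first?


Constraints: Mia before Bob; Kate before Jack; Jack before Olga; Bob before Frank; Frank before Kate
The first task can have nothing scheduled before it, so it must never appear on the right of a 'before'.
Tasks appearing after some 'before': Bob, Jack, Olga, Frank, Kate.
The only task not in that list is Mia → it is first.

Mia


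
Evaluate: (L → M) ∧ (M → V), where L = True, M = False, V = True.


L = True, M = False, V = True
Step 1: L → M is false only when L=True and M=False. Result: False
Step 2: M → V is false only when M=True and V=False. Result: True
Step 3: False ∧ True = False

False


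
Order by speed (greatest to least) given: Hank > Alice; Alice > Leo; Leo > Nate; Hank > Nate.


Constraints: Hank > Alice; Alice > Leo; Leo > Nate; Hank > Nate
Method: at each step, the next-highest is the one remaining person who never appears on the smaller side of a constraint between remaining people.
  Step 1: remaining {Leo, Nate, Alice, Hank}; on the smaller side: {Leo, Nate, Alice} → Hank is next (Hank > Alice; Hank > Nate).
  Step 2: remaining {Leo, Nate, Alice}; on the smaller side: {Leo, Nate} → Alice is next (Alice > Leo).
  Step 3: remaining {Leo, Nate}; on the smaller side: {Nate} → Leo is next (Leo > Nate).
  Step 4: only Nate remains → lowest.
Final ranking (highest to lowest):

Hank > Alice > Leo > Nate


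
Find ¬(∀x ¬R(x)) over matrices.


Original: ∀x ¬R(x)
Rule: ¬∀→∃, ¬∃→∀, negate predicate.
Negation: ∃x R(x)

∃x R(x)


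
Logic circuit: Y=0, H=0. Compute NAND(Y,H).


Y AND H = 0
NOT(0) = 1

1


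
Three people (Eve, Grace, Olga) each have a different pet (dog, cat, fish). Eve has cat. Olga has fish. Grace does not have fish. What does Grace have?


From clues:
  Olga → fish
  Eve → cat
By elimination, Grace gets the remaining.

dog


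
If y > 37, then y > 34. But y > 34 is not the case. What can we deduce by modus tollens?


Modus tollens: P → Q, ¬Q ⊢ ¬P
P: y > 37
Q: y > 34
We have P → Q and Q is false.
By modus tollens, P must be false.

It is not the case that y > 37


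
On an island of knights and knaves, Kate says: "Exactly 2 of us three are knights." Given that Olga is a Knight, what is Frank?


Kate claims exactly 2 knights among Kate, Olga, Frank.
Given: Olga is a Knight.

Case 1: Kate is a Knight (tells truth)
  Then exactly 2 of the three are knights.
  Counting Kate, Olga: 2 knight(s) so far. Need 0 more → Frank = Knave.
Case 2: Kate is a Knave (lies)
  Then the count is NOT 2.
  If Frank = Knight, count = 2 = 2 → claim would be true, contradicts lie.
  If Frank = Knave, count = 1 ≠ 2 → lie confirmed ✓

Frank is a Knave.

Knave


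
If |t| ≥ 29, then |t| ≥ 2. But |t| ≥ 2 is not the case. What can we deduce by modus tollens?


Modus tollens: P → Q, ¬Q ⊢ ¬P
P: |t| ≥ 29
Q: |t| ≥ 2
We have P → Q and Q is false.
By modus tollens, P must be false.

It is not the case that |t| ≥ 29


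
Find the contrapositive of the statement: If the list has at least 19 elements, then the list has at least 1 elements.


Original: If the list has at least 19 elements, then the list has at least 1 elements
Contrapositive: If ¬Q, then ¬P
Negate Q: not (the list has at least 1 elements)
Negate P: not (the list has at least 19 elements)

If not (the list has at least 1 elements), then not (the list has at least 19 elements).


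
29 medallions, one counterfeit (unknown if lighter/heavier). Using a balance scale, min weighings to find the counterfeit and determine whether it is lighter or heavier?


Let n = 29. 58 possibilities (n medallions × lighter/heavier); each weighing has 3 outcomes.
Bound for k weighings: say the first weighing puts j medallions on each pan. If it tips, the 2j weighed medallions remain suspects (each with a known direction) and k-1 weighings give 3^(k-1) outcomes; 3^(k-1) is odd, so 2j ≤ 3^(k-1) - 1. If it balances, the n - 2j unweighed medallions remain with direction unknown: 2(n - 2j) ≤ 3^(k-1) - 1 by the same parity argument. Adding, n ≤ (3^(k-1) - 1) + (3^(k-1) - 1)/2 = (3^k - 3)/2, and the classical three-group strategy achieves this (3 medallions in 2 weighings, 12 in 3, 39 in 4, 120 in 5).
So we need the smallest k with (3^k - 3)/2 ≥ 29.
k = 3: (3^3 - 3)/2 = 12 < 29 ✗
k = 4: (3^4 - 3)/2 = 39 ≥ 29 ✓

4


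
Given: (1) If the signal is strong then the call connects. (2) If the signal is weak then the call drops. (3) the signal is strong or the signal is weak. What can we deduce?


Constructive dilemma: (P → Q) ∧ (R → S), P ∨ R ⊢ Q ∨ S
Premise 1: the signal is strong → the call connects
Premise 2: the signal is weak → the call drops
Premise 3: the signal is strong ∨ the signal is weak
Case 1: Assuming the signal is strong, then by Premise 1, the call connects.
Case 2: Assuming the signal is weak, then by Premise 2, the call drops.
Since one of the signal is strong or the signal is weak must hold, we get the call connects or the call drops.

The call connects or the call drops.


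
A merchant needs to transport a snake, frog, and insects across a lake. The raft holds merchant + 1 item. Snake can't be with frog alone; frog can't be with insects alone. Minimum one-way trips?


1. merchant+frog → 2. merchant ← 3. merchant+snake → 4. merchant+frog ← 5. merchant+insects → 6. merchant ← 7. merchant+frog →
Minimum trips = 7

7


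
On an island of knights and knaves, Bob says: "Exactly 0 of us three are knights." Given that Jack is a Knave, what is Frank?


Bob claims exactly 0 knights among Bob, Jack, Frank.
Given: Jack is a Knave.

Case 1: Bob is a Knight (tells truth)
  Then exactly 0 of the three are knights.
  Counting Bob, Jack: 1 knight(s) so far. Need -1 more → impossible.
Case 2: Bob is a Knave (lies)
  Then the count is NOT 0.
  If Frank = Knave, count = 0 = 0 → claim would be true, contradicts lie.
  If Frank = Knight, count = 1 ≠ 0 → lie confirmed ✓

Frank is a Knight.

Knight


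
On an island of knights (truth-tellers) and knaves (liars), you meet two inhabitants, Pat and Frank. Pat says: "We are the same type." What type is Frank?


Pat says: "We are the same type."
Case 1: Pat is a Knight (truth-teller)
  Statement is true → they ARE the same → Frank is also a Knight
Case 2: Pat is a Knave (liar)
  Statement is false → they are NOT the same → Frank is a Knight
In both cases, Frank is a Knight.

Knight


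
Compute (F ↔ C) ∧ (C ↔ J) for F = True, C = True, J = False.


F = True, C = True, J = False
Step 1: F ↔ C is true when F and C have the same value. Result: True
Step 2: C ↔ J is true when C and J have the same value. Result: False
Step 3: True ∧ False = False

False


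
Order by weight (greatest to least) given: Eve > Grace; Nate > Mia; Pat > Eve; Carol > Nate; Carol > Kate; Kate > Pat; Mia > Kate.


Constraints: Eve > Grace; Nate > Mia; Pat > Eve; Carol > Nate; Carol > Kate; Kate > Pat; Mia > Kate
Method: at each step, the next-highest is the one remaining person who never appears on the smaller side of a constraint between remaining people.
  Step 1: remaining {Carol, Mia, Nate, Eve, Pat, Grace, Kate}; on the smaller side: {Mia, Nate, Eve, Pat, Grace, Kate} → Carol is next (Carol > Nate; Carol > Kate).
  Step 2: remaining {Mia, Nate, Eve, Pat, Grace, Kate}; on the smaller side: {Mia, Eve, Pat, Grace, Kate} → Nate is next (Nate > Mia).
  Step 3: remaining {Mia, Eve, Pat, Grace, Kate}; on the smaller side: {Eve, Pat, Grace, Kate} → Mia is next (Mia > Kate).
  Step 4: remaining {Eve, Pat, Grace, Kate}; on the smaller side: {Eve, Pat, Grace} → Kate is next (Kate > Pat).
  Step 5: remaining {Eve, Pat, Grace}; on the smaller side: {Eve, Grace} → Pat is next (Pat > Eve).
  Step 6: remaining {Eve, Grace}; on the smaller side: {Grace} → Eve is next (Eve > Grace).
  Step 7: only Grace remains → lowest.
Final ranking (highest to lowest):

Carol > Nate > Mia > Kate > Pat > Eve > Grace


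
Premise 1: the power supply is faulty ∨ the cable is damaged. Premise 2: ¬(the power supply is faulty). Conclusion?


Disjunctive syllogism: P ∨ Q, ¬P ⊢ Q
Disjunction: the power supply is faulty ∨ the cable is damaged
We know it is not the case that the power supply is faulty.
By disjunctive syllogism, the other disjunct must be true.

The cable is damaged


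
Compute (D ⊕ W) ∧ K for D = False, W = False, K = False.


D = False, W = False, K = False
Step 1: D ⊕ W = False XOR False = False
Step 2: False ∧ K = False AND False = False
XOR true when exactly one of D,W is true; then AND with K.

False


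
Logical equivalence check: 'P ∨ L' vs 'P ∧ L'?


Expression 1: P ∨ L
Expression 2: P ∧ L
Truth table (P L | Expr1 Expr2):
  T T |   T     T
  T F |   T     F   ← differ
  F T |   T     F   ← differ
  F F |   F     F
Counterexample: P=T, L=F gives Expr1 = T but Expr2 = F, so the expressions are NOT logically equivalent.

No


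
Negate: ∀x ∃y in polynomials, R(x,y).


Original: ∀x ∃y R(x,y)
Rule: ¬∀→∃, ¬∃→∀, negate predicate.
Negation: ∃x ∀y ¬R(x,y)

∃x ∀y ¬R(x,y)


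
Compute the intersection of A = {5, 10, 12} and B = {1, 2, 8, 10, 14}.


A = {5, 10, 12}
B = {1, 2, 8, 10, 14}
Operation: intersection
Elements in both: 10

{10}


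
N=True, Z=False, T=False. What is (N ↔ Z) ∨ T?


N = True, Z = False, T = False
Expression: (N ↔ Z) ∨ T
Step 1: N ↔ Z = (True iff False) (true when values match) = False
Step 2: (False) ∨ T = False OR False = False

False


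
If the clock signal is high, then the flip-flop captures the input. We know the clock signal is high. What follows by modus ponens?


Modus ponens: P → Q, P ⊢ Q
P: the clock signal is high
Q: the flip-flop captures the input
We have P → Q and P is true.
By modus ponens, Q must be true.

The flip-flop captures the input


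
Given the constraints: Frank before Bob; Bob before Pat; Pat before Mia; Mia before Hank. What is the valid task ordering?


Constraints: Frank before Bob; Bob before Pat; Pat before Mia; Mia before Hank
Method: repeatedly schedule the remaining task that has no remaining task required before it.
  Step 1: remaining {Frank, Pat, Hank, Bob, Mia}; every task except Frank still has a predecessor pending → schedule Frank.
  Step 2: remaining {Pat, Hank, Bob, Mia}; every task except Bob still has a predecessor pending → schedule Bob.
  Step 3: remaining {Pat, Hank, Mia}; every task except Pat still has a predecessor pending → schedule Pat.
  Step 4: remaining {Hank, Mia}; every task except Mia still has a predecessor pending → schedule Mia.
  Step 5: only Hank remains → schedule Hank.
Resulting order:

Frank → Bob → Pat → Mia → Hank


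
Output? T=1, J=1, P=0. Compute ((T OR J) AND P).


T OR J = 1|1 = 1
1 AND 0 = 0

0


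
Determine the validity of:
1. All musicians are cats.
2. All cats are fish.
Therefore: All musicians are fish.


Premise 1: All musicians are cats.
Premise 2: All cats are fish.
Conclusion: All musicians are fish.
Barbara syllogism (AAA-1): All A are B, All B are C → All A are C.
Middle term (cats) distributed in premise 2.

Valid


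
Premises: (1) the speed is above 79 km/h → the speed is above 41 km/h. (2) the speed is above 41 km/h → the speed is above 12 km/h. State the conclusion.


Hypothetical syllogism: P → Q, Q → R ⊢ P → R
Premise 1: the speed is above 79 km/h → the speed is above 41 km/h
Premise 2: the speed is above 41 km/h → the speed is above 12 km/h
Chain the implications: the middle term (the speed is above 41 km/h) links the two.
Conclusion: If the speed is above 79 km/h, then the speed is above 12 km/h.

If the speed is above 79 km/h, then the speed is above 12 km/h.


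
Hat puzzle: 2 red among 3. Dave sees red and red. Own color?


Total red = 2, seen red = 2
Own red = 2 - 2 = 0
Dave's hat is blue.

blue


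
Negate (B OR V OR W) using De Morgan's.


De Morgan's law: ¬(P ∨ Q ∨ R) ≡ ¬P ∧ ¬Q ∧ ¬R
¬(B ∨ V ∨ W) = ¬B ∧ ¬V ∧ ¬W

¬B ∧ ¬V ∧ ¬W


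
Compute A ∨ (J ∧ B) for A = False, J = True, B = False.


A = False, J = True, B = False
Step 1: J ∧ B = True AND False = False
Step 2: A ∨ False = False OR False = False
AND evaluated first (higher precedence); then OR applied.

False


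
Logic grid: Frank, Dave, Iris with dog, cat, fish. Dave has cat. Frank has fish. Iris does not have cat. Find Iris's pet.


From clues:
  Frank → fish
  Dave → cat
By elimination, Iris gets the remaining.

dog


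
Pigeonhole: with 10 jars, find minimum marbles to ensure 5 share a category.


Pigeonhole: to guarantee k in one of n categories, need (k-1)×n + 1.
k = 5, n = 10
Minimum = (5-1) × 10 + 1 = 4 × 10 + 1

41


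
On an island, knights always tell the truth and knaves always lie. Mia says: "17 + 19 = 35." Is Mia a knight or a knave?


Statement: "17 + 19 = 35."
Actual: 17 + 19 = 36
Claimed: 35
Statement is FALSE → Mia lies → Knave

Knave


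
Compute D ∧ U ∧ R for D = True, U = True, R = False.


D = True, U = True, R = False
Step 1: D ∧ U = True AND True = True
Step 2: (True) ∧ R = (True) AND False = False
AND is true only when ALL operands are true.

False


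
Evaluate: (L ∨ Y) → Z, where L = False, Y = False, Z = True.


L = False, Y = False, Z = True
Step 1: L ∨ Y = False OR False = False
Step 2: (False) → Z: false only when antecedent=True and Z=False.
Result: True

True


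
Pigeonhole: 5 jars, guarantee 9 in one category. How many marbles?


Pigeonhole: to guarantee k in one of n categories, need (k-1)×n + 1.
k = 9, n = 5
Minimum = (9-1) × 5 + 1 = 8 × 5 + 1

41


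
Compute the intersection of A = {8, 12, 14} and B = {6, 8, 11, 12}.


A = {8, 12, 14}
B = {6, 8, 11, 12}
Operation: intersection
Elements in both: 8, 12

{8, 12}


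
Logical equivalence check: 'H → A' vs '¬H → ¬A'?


Expression 1: H → A
Expression 2: ¬H → ¬A
Truth table (H A | Expr1 Expr2):
  T T |   T     T
  T F |   F     T   ← differ
  F T |   T     F   ← differ
  F F |   T     T
Counterexample: H=T, A=F gives Expr1 = F but Expr2 = T, so the expressions are NOT logically equivalent.

No


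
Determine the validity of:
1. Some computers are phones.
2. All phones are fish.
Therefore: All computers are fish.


Premise 1: Some computers are phones.
Premise 2: All phones are fish.
Conclusion: All computers are fish.
Fallacy: illicit minor. The minor term (computers) is distributed in the conclusion ('All computers ...') but undistributed in its premise ('Some computers are phones' doesn't cover all computers).
Only 'Some computers are fish' follows, not 'All'.

Invalid


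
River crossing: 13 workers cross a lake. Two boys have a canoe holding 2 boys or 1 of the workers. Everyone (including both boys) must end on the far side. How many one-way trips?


Per crossing of one of the workers: boys→, one←, one of the workers→, one← = 4 trips
13 × 4 = 52, + 1 final boys→ = 53
Minimum trips = 53

53


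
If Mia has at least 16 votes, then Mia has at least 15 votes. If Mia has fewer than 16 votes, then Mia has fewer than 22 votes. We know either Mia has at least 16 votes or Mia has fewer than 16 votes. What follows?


Constructive dilemma: (P → Q) ∧ (R → S), P ∨ R ⊢ Q ∨ S
Premise 1: Mia has at least 16 votes → Mia has at least 15 votes
Premise 2: Mia has fewer than 16 votes → Mia has fewer than 22 votes
Premise 3: Mia has at least 16 votes ∨ Mia has fewer than 16 votes
Case 1: Assuming Mia has at least 16 votes, then by Premise 1, Mia has at least 15 votes.
Case 2: Assuming Mia has fewer than 16 votes, then by Premise 2, Mia has fewer than 22 votes.
Since one of Mia has at least 16 votes or Mia has fewer than 16 votes must hold, we get Mia has at least 15 votes or Mia has fewer than 22 votes.

Mia has at least 15 votes or Mia has fewer than 22 votes.


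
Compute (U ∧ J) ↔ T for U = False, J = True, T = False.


U = False, J = True, T = False
Step 1: U ∧ J = False AND True = False
Step 2: (False) ↔ T: true when both sides have same truth value.
Result: False ↔ False = True

True


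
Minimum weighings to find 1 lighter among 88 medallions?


Each weighing has 3 outcomes (left heavy / balance / right heavy), so k weighings distinguish at most 3^k cases; splitting into three near-equal groups achieves this.
Need 3^k ≥ 88: 3^4 = 81 < 88 ≤ 3^5 = 243
k = ⌈log₃(88)⌉ = 5

5


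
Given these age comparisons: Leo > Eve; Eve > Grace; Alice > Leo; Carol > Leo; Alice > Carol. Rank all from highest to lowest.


Constraints: Leo > Eve; Eve > Grace; Alice > Leo; Carol > Leo; Alice > Carol
Method: at each step, the next-highest is the one remaining person who never appears on the smaller side of a constraint between remaining people.
  Step 1: remaining {Alice, Grace, Leo, Eve, Carol}; on the smaller side: {Grace, Leo, Eve, Carol} → Alice is next (Alice > Leo; Alice > Carol).
  Step 2: remaining {Grace, Leo, Eve, Carol}; on the smaller side: {Grace, Leo, Eve} → Carol is next (Carol > Leo).
  Step 3: remaining {Grace, Leo, Eve}; on the smaller side: {Grace, Eve} → Leo is next (Leo > Eve).
  Step 4: remaining {Grace, Eve}; on the smaller side: {Grace} → Eve is next (Eve > Grace).
  Step 5: only Grace remains → lowest.
Final ranking (highest to lowest):

Alice > Carol > Leo > Eve > Grace


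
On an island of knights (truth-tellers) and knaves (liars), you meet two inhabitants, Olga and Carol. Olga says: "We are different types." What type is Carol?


Olga says: "We are different types."
Case 1: Olga is a Knight (truth-teller)
  Statement is true → they ARE different → Carol is a Knave
Case 2: Olga is a Knave (liar)
  Statement is false → they are NOT different → Carol is a Knave
In both cases, Carol is a Knave.

Knave


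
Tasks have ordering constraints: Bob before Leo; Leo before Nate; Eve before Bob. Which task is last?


Constraints: Bob before Leo; Leo before Nate; Eve before Bob
The last task can have nothing scheduled after it, so it must never appear on the left of a 'before'.
Tasks appearing before some other task: Bob, Leo, Eve.
The only task not in that list is Nate → it is last.

Nate


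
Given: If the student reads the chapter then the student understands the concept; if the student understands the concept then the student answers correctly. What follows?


Hypothetical syllogism: P → Q, Q → R ⊢ P → R
Premise 1: the student reads the chapter → the student understands the concept
Premise 2: the student understands the concept → the student answers correctly
Chain the implications: the middle term (the student understands the concept) links the two.
Conclusion: If the student reads the chapter, then the student answers correctly.

If the student reads the chapter, then the student answers correctly.


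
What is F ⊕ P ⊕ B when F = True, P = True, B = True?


F = True, P = True, B = True
Step 1: F ⊕ P = True XOR True = False
Step 2: False ⊕ B = False XOR True = True
XOR is true when an odd number of operands are true.

True


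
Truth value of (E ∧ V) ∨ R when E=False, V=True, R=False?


E = False, V = True, R = False
Expression: (E ∧ V) ∨ R
Step 1: E ∧ V = False AND True = False
Step 2: (False) ∨ R = False OR False = False

False


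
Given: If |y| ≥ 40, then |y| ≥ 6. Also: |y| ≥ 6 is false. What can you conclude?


Modus tollens: P → Q, ¬Q ⊢ ¬P
P: |y| ≥ 40
Q: |y| ≥ 6
We have P → Q and Q is false.
By modus tollens, P must be false.

It is not the case that |y| ≥ 40


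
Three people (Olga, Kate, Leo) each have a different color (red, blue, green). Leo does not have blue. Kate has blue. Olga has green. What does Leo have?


From clues:
  Olga → green
  Kate → blue
By elimination, Leo gets the remaining.

red


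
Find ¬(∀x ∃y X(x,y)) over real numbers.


Original: ∀x ∃y X(x,y)
Rule: ¬∀→∃, ¬∃→∀, negate predicate.
Negation: ∃x ∀y ¬X(x,y)

∃x ∀y ¬X(x,y)


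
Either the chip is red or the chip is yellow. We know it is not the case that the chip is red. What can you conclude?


Disjunctive syllogism: P ∨ Q, ¬P ⊢ Q
Disjunction: the chip is red ∨ the chip is yellow
We know it is not the case that the chip is red.
By disjunctive syllogism, the other disjunct must be true.

The chip is yellow


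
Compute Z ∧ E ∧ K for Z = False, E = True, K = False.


Z = False, E = True, K = False
Step 1: Z ∧ E = False AND True = False
Step 2: (False) ∧ K = (False) AND False = False
AND is true only when ALL operands are true.

False


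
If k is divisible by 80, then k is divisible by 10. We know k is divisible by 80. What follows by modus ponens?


Modus ponens: P → Q, P ⊢ Q
P: k is divisible by 80
Q: k is divisible by 10
We have P → Q and P is true.
By modus ponens, Q must be true.

k is divisible by 10


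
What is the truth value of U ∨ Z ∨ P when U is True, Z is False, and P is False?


U = True, Z = False, P = False
Step 1: U ∨ Z = True OR False = True
Step 2: True ∨ P = True OR False = True
OR is true when at least one operand is true.

True


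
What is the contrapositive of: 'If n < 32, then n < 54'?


Original: If n < 32, then n < 54
Contrapositive: If ¬Q, then ¬P
Negate Q: not (n < 54)
Negate P: not (n < 32)

If not (n < 54), then not (n < 32).


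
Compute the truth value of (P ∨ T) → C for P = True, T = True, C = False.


P = True, T = True, C = False
Step 1: P ∨ T = True OR True = True
Step 2: (True) → C: false only when antecedent=True and C=False.
Result: False

False


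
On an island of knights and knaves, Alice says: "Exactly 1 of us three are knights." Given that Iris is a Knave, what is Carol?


Alice claims exactly 1 knights among Alice, Iris, Carol.
Given: Iris is a Knave.

Case 1: Alice is a Knight (tells truth)
  Then exactly 1 of the three are knights.
  Counting Alice, Iris: 1 knight(s) so far. Need 0 more → Carol = Knave.
Case 2: Alice is a Knave (lies)
  Then the count is NOT 1.
  If Carol = Knight, count = 1 = 1 → claim would be true, contradicts lie.
  If Carol = Knave, count = 0 ≠ 1 → lie confirmed ✓

Carol is a Knave.

Knave


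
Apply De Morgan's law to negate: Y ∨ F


De Morgan's law: ¬(P ∨ Q) ≡ ¬P ∧ ¬Q
¬(Y ∨ F) = ¬Y ∧ ¬F

¬Y ∧ ¬F


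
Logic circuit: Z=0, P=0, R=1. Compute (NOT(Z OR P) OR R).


Z OR P = 0
NOT(0) = 1
1 OR 1 = 1

1


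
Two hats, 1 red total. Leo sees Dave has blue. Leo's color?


Total red = 1, Dave = blue
Red accounted for: 0
Remaining for Leo: 1
Leo's hat is red.

red


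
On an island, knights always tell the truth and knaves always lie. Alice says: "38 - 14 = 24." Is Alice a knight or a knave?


Statement: "38 - 14 = 24."
Actual: 38 - 14 = 24
Claimed: 24
Statement is TRUE → Alice tells the truth → Knight

Knight


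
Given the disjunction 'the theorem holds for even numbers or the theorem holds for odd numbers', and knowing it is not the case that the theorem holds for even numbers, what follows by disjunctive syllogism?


Disjunctive syllogism: P ∨ Q, ¬P ⊢ Q
Disjunction: the theorem holds for even numbers ∨ the theorem holds for odd numbers
We know it is not the case that the theorem holds for even numbers.
By disjunctive syllogism, the other disjunct must be true.

The theorem holds for odd numbers


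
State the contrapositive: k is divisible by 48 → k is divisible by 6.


Original: If k is divisible by 48, then k is divisible by 6
Contrapositive: If ¬Q, then ¬P
Negate Q: not (k is divisible by 6)
Negate P: not (k is divisible by 48)

If not (k is divisible by 6), then not (k is divisible by 48).


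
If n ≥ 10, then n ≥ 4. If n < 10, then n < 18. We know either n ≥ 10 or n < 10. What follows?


Constructive dilemma: (P → Q) ∧ (R → S), P ∨ R ⊢ Q ∨ S
Premise 1: n ≥ 10 → n ≥ 4
Premise 2: n < 10 → n < 18
Premise 3: n ≥ 10 ∨ n < 10
Case 1: Assuming n ≥ 10, then by Premise 1, n ≥ 4.
Case 2: Assuming n < 10, then by Premise 2, n < 18.
Since one of n ≥ 10 or n < 10 must hold, we get n ≥ 4 or n < 18.

n ≥ 4 or n < 18.


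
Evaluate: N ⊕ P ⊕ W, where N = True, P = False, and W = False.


N = True, P = False, W = False
Step 1: N ⊕ P = True XOR False = True
Step 2: True ⊕ W = True XOR False = True
XOR is true when an odd number of operands are true.

True


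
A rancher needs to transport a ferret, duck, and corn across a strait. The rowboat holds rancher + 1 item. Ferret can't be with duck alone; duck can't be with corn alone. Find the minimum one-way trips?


1. rancher+duck → 2. rancher ← 3. rancher+ferret → 4. rancher+duck ← 5. rancher+corn → 6. rancher ← 7. rancher+duck →
Minimum trips = 7

7


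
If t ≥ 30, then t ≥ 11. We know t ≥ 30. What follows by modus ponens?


Modus ponens: P → Q, P ⊢ Q
P: t ≥ 30
Q: t ≥ 11
We have P → Q and P is true.
By modus ponens, Q must be true.

t ≥ 11


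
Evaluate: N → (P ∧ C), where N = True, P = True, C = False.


N = True, P = True, C = False
Step 1: P ∧ C = True AND False = False
Step 2: N → (False): false only when N=True and consequent=False.
Result: False

False


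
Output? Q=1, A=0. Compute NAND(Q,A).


Q AND A = 0
NOT(0) = 1

1


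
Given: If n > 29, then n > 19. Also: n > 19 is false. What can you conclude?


Modus tollens: P → Q, ¬Q ⊢ ¬P
P: n > 29
Q: n > 19
We have P → Q and Q is false.
By modus tollens, P must be false.

It is not the case that n > 29


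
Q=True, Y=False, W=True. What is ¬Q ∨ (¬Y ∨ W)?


Q = True, Y = False, W = True
Expression: ¬Q ∨ (¬Y ∨ W)
Step 1: ¬Y = NOT False = True
Step 2: ¬Y ∨ W = True OR True = True
Step 3: ¬Q = NOT True = False
Step 4: (False) ∨ (True) = False OR True = True

True


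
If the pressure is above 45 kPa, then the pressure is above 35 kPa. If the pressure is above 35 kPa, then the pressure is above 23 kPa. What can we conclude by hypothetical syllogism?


Hypothetical syllogism: P → Q, Q → R ⊢ P → R
Premise 1: the pressure is above 45 kPa → the pressure is above 35 kPa
Premise 2: the pressure is above 35 kPa → the pressure is above 23 kPa
Chain the implications: the middle term (the pressure is above 35 kPa) links the two.
Conclusion: If the pressure is above 45 kPa, then the pressure is above 23 kPa.

If the pressure is above 45 kPa, then the pressure is above 23 kPa.


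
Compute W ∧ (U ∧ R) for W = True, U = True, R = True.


W = True, U = True, R = True
Step 1: U ∧ R = True AND True = True
Step 2: W ∧ True = True AND True = True
AND is true only when ALL operands are true.

True


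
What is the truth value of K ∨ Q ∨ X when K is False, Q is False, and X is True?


K = False, Q = False, X = True
Step 1: K ∨ Q = False OR False = False
Step 2: False ∨ X = False OR True = True
OR is true when at least one operand is true.

True


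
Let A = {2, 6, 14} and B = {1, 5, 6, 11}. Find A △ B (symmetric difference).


A = {2, 6, 14}
B = {1, 5, 6, 11}
Operation: symmetric difference
In A only: [2, 14], in B only: [1, 5, 11]

{1, 2, 5, 11, 14}


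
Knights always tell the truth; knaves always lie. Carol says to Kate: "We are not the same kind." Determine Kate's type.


Carol says: "We are not the same kind."
Case 1: Carol is a Knight (truth-teller)
  Statement is true → they ARE different → Kate is a Knave
Case 2: Carol is a Knave (liar)
  Statement is false → they are NOT different → Kate is a Knave
In both cases, Kate is a Knave.

Knave


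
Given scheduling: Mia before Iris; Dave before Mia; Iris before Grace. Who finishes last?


Constraints: Mia before Iris; Dave before Mia; Iris before Grace
The last task can have nothing scheduled after it, so it must never appear on the left of a 'before'.
Tasks appearing before some other task: Mia, Dave, Iris.
The only task not in that list is Grace → it is last.

Grace


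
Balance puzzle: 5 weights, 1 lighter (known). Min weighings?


Each weighing has 3 outcomes (left heavy / balance / right heavy), so k weighings distinguish at most 3^k cases; splitting into three near-equal groups achieves this.
Need 3^k ≥ 5: 3^1 = 3 < 5 ≤ 3^2 = 9
k = ⌈log₃(5)⌉ = 2

2


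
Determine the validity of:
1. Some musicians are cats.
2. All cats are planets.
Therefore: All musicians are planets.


Premise 1: Some musicians are cats.
Premise 2: All cats are planets.
Conclusion: All musicians are planets.
Fallacy: illicit minor. The minor term (musicians) is distributed in the conclusion ('All musicians ...') but undistributed in its premise ('Some musicians are cats' doesn't cover all musicians).
Only 'Some musicians are planets' follows, not 'All'.

Invalid


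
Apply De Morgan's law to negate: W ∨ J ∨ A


De Morgan's law: ¬(P ∨ Q ∨ R) ≡ ¬P ∧ ¬Q ∧ ¬R
¬(W ∨ J ∨ A) = ¬W ∧ ¬J ∧ ¬A

¬W ∧ ¬J ∧ ¬A


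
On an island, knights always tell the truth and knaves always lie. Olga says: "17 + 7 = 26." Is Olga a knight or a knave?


Statement: "17 + 7 = 26."
Actual: 17 + 7 = 24
Claimed: 26
Statement is FALSE → Olga lies → Knave

Knave


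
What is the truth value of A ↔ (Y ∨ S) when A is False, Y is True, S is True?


A = False, Y = True, S = True
Step 1: Y ∨ S = True OR True = True
Step 2: A ↔ (True): true when both sides have same truth value.
Result: False ↔ True = False

False


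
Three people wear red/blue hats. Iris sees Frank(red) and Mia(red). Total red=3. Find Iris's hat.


Total red = 3, seen red = 2
Own red = 3 - 2 = 1
Iris's hat is red.

red


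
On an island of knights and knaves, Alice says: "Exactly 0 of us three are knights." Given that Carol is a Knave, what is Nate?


Alice claims exactly 0 knights among Alice, Carol, Nate.
Given: Carol is a Knave.

Case 1: Alice is a Knight (tells truth)
  Then exactly 0 of the three are knights.
  Counting Alice, Carol: 1 knight(s) so far. Need -1 more → impossible.
Case 2: Alice is a Knave (lies)
  Then the count is NOT 0.
  If Nate = Knave, count = 0 = 0 → claim would be true, contradicts lie.
  If Nate = Knight, count = 1 ≠ 0 → lie confirmed ✓

Nate is a Knight.

Knight


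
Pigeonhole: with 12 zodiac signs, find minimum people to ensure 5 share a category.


Pigeonhole: to guarantee k in one of n categories, need (k-1)×n + 1.
k = 5, n = 12
Minimum = (5-1) × 12 + 1 = 4 × 12 + 1

49


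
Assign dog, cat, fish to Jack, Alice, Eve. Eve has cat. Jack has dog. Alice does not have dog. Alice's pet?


From clues:
  Eve → cat
  Jack → dog
By elimination, Alice gets the remaining.

fish


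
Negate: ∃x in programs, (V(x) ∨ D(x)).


Original: ∃x (V(x) ∨ D(x))
Rule: ¬∀→∃, ¬∃→∀, negate predicate.
Negation: ∀x (¬V(x) ∧ ¬D(x))

∀x (¬V(x) ∧ ¬D(x))


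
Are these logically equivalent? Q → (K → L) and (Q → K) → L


Expression 1: Q → (K → L)
Expression 2: (Q → K) → L
Truth table (Q K L | Expr1 Expr2):
  T T T |   T     T
  T T F |   F     F
  T F T |   T     T
  T F F |   T     T
  F T T |   T     T
  F T F |   T     F   ← differ
  F F T |   T     T
  F F F |   T     F   ← differ
Counterexample: Q=F, K=T, L=F gives Expr1 = T but Expr2 = F, so the expressions are NOT logically equivalent.

No


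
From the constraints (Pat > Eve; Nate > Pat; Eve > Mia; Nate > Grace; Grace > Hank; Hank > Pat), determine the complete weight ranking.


Constraints: Pat > Eve; Nate > Pat; Eve > Mia; Nate > Grace; Grace > Hank; Hank > Pat
Method: at each step, the next-highest is the one remaining person who never appears on the smaller side of a constraint between remaining people.
  Step 1: remaining {Eve, Nate, Grace, Pat, Hank, Mia}; on the smaller side: {Eve, Grace, Pat, Hank, Mia} → Nate is next (Nate > Pat; Nate > Grace).
  Step 2: remaining {Eve, Grace, Pat, Hank, Mia}; on the smaller side: {Eve, Pat, Hank, Mia} → Grace is next (Grace > Hank).
  Step 3: remaining {Eve, Pat, Hank, Mia}; on the smaller side: {Eve, Pat, Mia} → Hank is next (Hank > Pat).
  Step 4: remaining {Eve, Pat, Mia}; on the smaller side: {Eve, Mia} → Pat is next (Pat > Eve).
  Step 5: remaining {Eve, Mia}; on the smaller side: {Mia} → Eve is next (Eve > Mia).
  Step 6: only Mia remains → lowest.
Final ranking (highest to lowest):

Nate > Grace > Hank > Pat > Eve > Mia


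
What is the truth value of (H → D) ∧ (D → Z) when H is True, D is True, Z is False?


H = True, D = True, Z = False
Step 1: H → D is false only when H=True and D=False. Result: True
Step 2: D → Z is false only when D=True and Z=False. Result: False
Step 3: True ∧ False = False

False


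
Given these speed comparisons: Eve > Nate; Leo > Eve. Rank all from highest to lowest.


Constraints: Eve > Nate; Leo > Eve
Method: at each step, the next-highest is the one remaining person who never appears on the smaller side of a constraint between remaining people.
  Step 1: remaining {Leo, Nate, Eve}; on the smaller side: {Nate, Eve} → Leo is next (Leo > Eve).
  Step 2: remaining {Nate, Eve}; on the smaller side: {Nate} → Eve is next (Eve > Nate).
  Step 3: only Nate remains → lowest.
Final ranking (highest to lowest):

Leo > Eve > Nate


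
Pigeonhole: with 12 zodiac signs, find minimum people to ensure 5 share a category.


Pigeonhole: to guarantee k in one of n categories, need (k-1)×n + 1.
k = 5, n = 12
Minimum = (5-1) × 12 + 1 = 4 × 12 + 1

49


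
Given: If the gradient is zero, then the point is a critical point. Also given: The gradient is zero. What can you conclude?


Modus ponens: P → Q, P ⊢ Q
P: the gradient is zero
Q: the point is a critical point
We have P → Q and P is true.
By modus ponens, Q must be true.

The point is a critical point
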